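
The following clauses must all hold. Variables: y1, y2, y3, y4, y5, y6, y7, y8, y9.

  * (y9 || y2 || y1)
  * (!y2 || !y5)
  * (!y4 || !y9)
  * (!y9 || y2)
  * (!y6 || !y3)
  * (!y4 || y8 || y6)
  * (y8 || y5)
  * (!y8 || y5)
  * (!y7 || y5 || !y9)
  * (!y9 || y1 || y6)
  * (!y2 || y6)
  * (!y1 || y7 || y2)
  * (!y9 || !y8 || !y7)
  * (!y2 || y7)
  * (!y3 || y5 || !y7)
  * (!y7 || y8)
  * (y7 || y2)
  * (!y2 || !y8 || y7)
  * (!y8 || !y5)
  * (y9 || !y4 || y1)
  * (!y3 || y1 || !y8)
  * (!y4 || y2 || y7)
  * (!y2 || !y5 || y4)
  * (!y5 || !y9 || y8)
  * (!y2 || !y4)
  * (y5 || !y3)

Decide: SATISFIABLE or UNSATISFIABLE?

UNSATISFIABLE

y2 = True:
  propagation gives y5=False, y8=True; an empty clause results — contradiction.
y2 = False:
  propagation gives y9=False, y1=True, y7=True, y8=True; an empty clause results — contradiction.
Every branch closes, so no satisfying assignment exists.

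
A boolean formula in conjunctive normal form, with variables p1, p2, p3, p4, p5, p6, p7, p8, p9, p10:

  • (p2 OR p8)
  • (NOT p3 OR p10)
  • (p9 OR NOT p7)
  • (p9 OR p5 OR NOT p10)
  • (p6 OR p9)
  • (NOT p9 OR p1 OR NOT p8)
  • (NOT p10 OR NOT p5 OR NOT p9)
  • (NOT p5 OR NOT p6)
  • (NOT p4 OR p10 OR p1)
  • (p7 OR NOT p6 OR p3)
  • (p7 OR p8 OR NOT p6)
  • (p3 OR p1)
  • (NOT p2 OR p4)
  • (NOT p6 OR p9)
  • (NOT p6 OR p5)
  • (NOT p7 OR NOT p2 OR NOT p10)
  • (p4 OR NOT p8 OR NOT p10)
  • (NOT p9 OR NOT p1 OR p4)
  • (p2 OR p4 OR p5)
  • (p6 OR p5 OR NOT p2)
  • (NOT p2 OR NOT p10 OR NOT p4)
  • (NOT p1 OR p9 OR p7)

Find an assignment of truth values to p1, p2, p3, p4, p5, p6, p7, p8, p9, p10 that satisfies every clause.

p1 = 1, p2 = 1, p3 = 0, p4 = 1, p5 = 1, p6 = 0, p7 = 1, p8 = 1, p9 = 1, p10 = 0

Try p1 = True.
The remaining clauses are satisfied by p2 = True, p3 = False, p4 = True, p5 = True, p6 = False, p7 = True, p8 = True, p9 = True, p10 = False.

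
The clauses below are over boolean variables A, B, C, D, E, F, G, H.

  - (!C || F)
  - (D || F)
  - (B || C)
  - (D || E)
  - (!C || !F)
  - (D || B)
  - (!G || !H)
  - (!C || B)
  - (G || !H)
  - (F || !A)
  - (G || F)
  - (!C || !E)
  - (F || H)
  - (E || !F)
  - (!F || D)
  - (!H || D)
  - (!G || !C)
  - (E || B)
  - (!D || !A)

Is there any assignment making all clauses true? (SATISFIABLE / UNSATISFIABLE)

SATISFIABLE

Pure literal: A appears only negated; assign A = False.
B occurs only positively in the remaining clauses — set B = True.
Set C = False and propagate.
For the remaining variables, D = True, E = True, F = True, G = True, H = False works.
Every clause has at least one true literal under this assignment.
So A=F  B=T  C=F  D=T  E=T  F=T  G=T  H=F is a satisfying assignment.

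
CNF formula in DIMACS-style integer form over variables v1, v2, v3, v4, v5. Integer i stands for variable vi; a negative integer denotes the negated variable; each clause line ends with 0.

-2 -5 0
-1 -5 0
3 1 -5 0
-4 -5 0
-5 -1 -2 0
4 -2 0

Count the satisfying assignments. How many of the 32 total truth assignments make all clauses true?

13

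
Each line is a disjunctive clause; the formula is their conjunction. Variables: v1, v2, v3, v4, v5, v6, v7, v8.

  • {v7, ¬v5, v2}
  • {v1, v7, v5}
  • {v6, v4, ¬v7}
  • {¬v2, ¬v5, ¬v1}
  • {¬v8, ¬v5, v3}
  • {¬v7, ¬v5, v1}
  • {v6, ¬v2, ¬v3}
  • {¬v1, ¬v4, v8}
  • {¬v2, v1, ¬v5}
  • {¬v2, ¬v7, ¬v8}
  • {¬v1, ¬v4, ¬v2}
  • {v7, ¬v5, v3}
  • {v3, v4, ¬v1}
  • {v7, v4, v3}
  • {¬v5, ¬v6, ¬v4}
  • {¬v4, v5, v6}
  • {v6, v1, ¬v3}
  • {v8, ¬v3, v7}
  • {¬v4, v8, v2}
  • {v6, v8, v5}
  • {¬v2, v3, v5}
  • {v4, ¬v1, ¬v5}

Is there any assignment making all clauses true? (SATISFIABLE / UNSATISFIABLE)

SATISFIABLE

Set v1 = False and propagate.
Branch on v2: take v2 = False.
For the remaining variables, v3 = False, v4 = True, v5 = False, v6 = True, v7 = True, v8 = True works.
Every clause has at least one true literal under this assignment.
So v1=F, v2=F, v3=F, v4=T, v5=F, v6=T, v7=T, v8=T is a satisfying assignment.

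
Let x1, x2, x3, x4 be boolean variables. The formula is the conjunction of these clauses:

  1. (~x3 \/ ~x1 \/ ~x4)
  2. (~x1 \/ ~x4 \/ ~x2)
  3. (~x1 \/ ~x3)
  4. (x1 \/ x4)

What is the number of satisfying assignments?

Split on x1, then x4.
  x1=T, x4=T: remaining (x2,x3) ∈ {(F,F)} — 1.
  x1=T, x4=F: remaining (x2,x3) ∈ {(F,F); (T,F)} — 2.
  x1=F, x4=T: remaining (x2,x3) ∈ {(F,F); (F,T); (T,F); (T,T)} — 4.
  x1=F, x4=F: a clause becomes empty — 0.
Total: 1 + 2 + 4 + 0 = 7.

7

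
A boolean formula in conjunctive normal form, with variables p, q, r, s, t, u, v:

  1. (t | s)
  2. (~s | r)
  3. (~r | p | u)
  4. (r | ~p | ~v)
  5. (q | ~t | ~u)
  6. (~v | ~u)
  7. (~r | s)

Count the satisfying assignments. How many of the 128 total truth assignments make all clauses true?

Split on r, then s.
  r=1, s=1: 14 of the 32 assignments to (p,q,t,u,v) work.
  r=1, s=0: a clause becomes empty — 0.
  r=0, s=1: a clause becomes empty — 0.
  r=0, s=0: 8 of the 32 assignments to (p,q,t,u,v) work.
Total: 14 + 0 + 0 + 8 = 22.

22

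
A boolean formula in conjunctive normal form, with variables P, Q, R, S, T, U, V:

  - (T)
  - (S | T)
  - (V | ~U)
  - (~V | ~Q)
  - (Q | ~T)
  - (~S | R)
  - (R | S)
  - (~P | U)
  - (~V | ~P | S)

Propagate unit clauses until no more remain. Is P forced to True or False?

(T) stands alone — T = True.
From (~T | Q) and T = True: Q = True.
In (~Q | ~V), ~Q is now false; ~V must hold, so V = False.
In (V | ~U), V is now false; ~U must hold, so U = False.
From (U | ~P) and U = False: P = False.

False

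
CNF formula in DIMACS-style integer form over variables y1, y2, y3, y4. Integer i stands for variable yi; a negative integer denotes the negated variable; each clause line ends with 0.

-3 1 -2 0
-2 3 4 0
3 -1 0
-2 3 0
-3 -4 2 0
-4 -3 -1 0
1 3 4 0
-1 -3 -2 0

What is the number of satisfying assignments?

Satisfying assignments:
  y1=F y2=F y3=F y4=T
  y1=F y2=F y3=T y4=F
  y1=T y2=F y3=T y4=F
That's 3 in total.

3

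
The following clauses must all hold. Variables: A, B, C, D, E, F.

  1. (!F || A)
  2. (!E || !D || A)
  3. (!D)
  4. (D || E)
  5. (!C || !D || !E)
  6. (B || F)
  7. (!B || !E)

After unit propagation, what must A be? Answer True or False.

True

Unit clause (!D) sets D = False.
In (E || D), D is now false; E must hold, so E = True.
(!E || !B) with E = True leaves only !B, so B = False.
(B || F): since B = False, the clause reduces to (F). F = True.
(A || !F): since F = True, the clause reduces to (A). A = True.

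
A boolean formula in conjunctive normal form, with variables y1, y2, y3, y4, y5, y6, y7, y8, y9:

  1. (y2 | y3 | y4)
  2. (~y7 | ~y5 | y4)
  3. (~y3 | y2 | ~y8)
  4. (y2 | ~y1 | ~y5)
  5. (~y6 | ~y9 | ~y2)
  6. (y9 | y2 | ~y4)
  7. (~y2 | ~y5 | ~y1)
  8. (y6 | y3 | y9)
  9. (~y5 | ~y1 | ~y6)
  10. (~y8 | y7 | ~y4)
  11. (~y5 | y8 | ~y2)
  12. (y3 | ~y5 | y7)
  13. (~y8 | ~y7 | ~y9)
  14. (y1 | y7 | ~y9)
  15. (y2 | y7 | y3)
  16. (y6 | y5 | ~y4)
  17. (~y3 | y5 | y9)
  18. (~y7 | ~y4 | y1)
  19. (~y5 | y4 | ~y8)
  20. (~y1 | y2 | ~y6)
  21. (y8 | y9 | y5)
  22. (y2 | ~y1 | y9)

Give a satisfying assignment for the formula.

Try y1 = True.
For the remaining variables, y2 = True, y3 = True, y4 = False, y5 = False, y6 = False, y7 = False, y8 = True, y9 = True works.
Every clause has at least one true literal under this assignment.

y1=True, y2=True, y3=True, y4=False, y5=False, y6=False, y7=False, y8=True, y9=True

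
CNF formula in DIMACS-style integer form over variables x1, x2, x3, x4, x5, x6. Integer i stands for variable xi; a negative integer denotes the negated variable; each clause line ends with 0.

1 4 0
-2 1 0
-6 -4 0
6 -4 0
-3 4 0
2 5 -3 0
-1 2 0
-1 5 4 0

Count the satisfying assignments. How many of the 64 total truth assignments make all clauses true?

2

Satisfying assignments:
  x1=T x2=T x3=F x4=F x5=T x6=F
  x1=T x2=T x3=F x4=F x5=T x6=T
Count: 2.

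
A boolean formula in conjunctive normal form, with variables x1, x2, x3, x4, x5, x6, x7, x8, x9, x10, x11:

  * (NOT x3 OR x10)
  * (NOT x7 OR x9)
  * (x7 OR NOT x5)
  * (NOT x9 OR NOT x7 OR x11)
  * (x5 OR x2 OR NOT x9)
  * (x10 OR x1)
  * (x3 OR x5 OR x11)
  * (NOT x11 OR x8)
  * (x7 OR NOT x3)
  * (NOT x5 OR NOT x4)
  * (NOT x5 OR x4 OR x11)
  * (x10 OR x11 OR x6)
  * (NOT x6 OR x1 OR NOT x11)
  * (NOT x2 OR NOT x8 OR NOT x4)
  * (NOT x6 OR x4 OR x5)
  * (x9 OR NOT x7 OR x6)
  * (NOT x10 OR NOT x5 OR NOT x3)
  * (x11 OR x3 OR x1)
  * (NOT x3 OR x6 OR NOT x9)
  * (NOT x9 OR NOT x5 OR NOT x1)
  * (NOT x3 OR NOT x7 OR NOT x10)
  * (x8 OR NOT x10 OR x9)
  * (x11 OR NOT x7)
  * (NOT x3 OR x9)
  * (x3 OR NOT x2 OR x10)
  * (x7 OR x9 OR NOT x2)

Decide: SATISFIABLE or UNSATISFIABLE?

Branch on x1: take x1 = True.
For the remaining variables, x2 = False, x3 = False, x4 = True, x5 = False, x6 = False, x7 = False, x8 = True, x9 = False, x10 = False, x11 = True works.
So x1=1, x2=0, x3=0, x4=1, x5=0, x6=0, x7=0, x8=1, x9=0, x10=0, x11=1 is a satisfying assignment.

SATISFIABLE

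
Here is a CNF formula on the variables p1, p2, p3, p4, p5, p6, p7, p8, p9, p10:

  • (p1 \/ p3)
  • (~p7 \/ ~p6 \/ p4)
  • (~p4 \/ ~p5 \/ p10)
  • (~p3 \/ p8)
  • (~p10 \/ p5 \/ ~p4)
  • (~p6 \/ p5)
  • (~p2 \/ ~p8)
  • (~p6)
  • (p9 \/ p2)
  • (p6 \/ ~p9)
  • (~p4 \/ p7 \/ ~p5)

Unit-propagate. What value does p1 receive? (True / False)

(~p6) stands alone — p6 = False.
(~p9 \/ p6) with p6 = False leaves only ~p9, so p9 = False.
(p9 \/ p2): since p9 = False, the clause reduces to (p2). p2 = True.
(~p2 \/ ~p8) with p2 = True leaves only ~p8, so p8 = False.
(p8 \/ ~p3) with p8 = False leaves only ~p3, so p3 = False.
(p1 \/ p3): since p3 = False, the clause reduces to (p1). p1 = True.

True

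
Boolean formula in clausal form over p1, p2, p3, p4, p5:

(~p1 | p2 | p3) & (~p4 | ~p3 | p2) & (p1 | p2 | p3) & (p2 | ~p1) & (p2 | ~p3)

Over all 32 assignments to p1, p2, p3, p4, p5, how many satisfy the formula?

Case analysis on p2 and p3:
  p2=1, p3=1: p1, p4, p5 free → 2^3 = 8.
  p2=1, p3=0: p1, p4, p5 free → 2^3 = 8.
  p2=0, p3=1: a clause becomes empty — 0.
  p2=0, p3=0: a clause becomes empty — 0.
Total: 8 + 8 + 0 + 0 = 16.

16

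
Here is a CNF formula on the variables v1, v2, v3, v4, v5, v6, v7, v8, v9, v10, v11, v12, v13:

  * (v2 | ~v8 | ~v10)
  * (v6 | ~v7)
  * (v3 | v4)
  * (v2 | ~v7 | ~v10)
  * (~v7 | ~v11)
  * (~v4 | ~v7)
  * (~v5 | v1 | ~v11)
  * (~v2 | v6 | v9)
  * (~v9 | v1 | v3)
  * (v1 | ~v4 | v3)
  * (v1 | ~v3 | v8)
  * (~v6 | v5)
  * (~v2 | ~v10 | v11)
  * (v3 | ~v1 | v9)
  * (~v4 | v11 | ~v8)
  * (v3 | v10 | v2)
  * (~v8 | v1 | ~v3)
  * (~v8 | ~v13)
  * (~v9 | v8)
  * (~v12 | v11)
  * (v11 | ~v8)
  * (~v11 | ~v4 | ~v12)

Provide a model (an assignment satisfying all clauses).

v7 occurs only negated in the remaining clauses — set v7 = False.
Set v1 = True and propagate.
Branch on v2: take v2 = False.
Branch on v3: take v3 = True.
For the remaining variables, v4 = False, v5 = False, v6 = False, v8 = False, v9 = False, v10 = True, v11 = True, v12 = True, v13 = True works.
Every clause has at least one true literal under this assignment.
Check each clause:
  1. (~v8 | ~v10 | v2) — ~v8 is true.
  2. (~v7 | v6) — ~v7 is true.
  3. (v4 | v3) — v3 is true.
  4. (~v10 | v2 | ~v7) — ~v7 is true.
  5. (~v11 | ~v7) — ~v7 is true.
  6. (~v7 | ~v4) — ~v7 is true.
  7. (~v11 | ~v5 | v1) — v1 is true.
  8. (~v2 | v9 | v6) — ~v2 is true.
  9. (v1 | v3 | ~v9) — v1 is true.
  10. (v1 | v3 | ~v4) — v1 is true.
  11. (v1 | ~v3 | v8) — v1 is true.
  12. (~v6 | v5) — ~v6 is true.
  13. (~v10 | ~v2 | v11) — v11 is true.
  14. (v9 | ~v1 | v3) — v3 is true.
  15. (v11 | ~v8 | ~v4) — ~v8 is true.
  16. (v10 | v2 | v3) — v10 is true.
  17. (~v8 | v1 | ~v3) — ~v8 is true.
  18. (~v13 | ~v8) — ~v8 is true.
  19. (v8 | ~v9) — ~v9 is true.
  20. (~v12 | v11) — v11 is true.
  21. (v11 | ~v8) — ~v8 is true.
  22. (~v4 | ~v12 | ~v11) — ~v4 is true.

v1=1  v2=0  v3=1  v4=0  v5=0  v6=0  v7=0  v8=0  v9=0  v10=1  v11=1  v12=1  v13=1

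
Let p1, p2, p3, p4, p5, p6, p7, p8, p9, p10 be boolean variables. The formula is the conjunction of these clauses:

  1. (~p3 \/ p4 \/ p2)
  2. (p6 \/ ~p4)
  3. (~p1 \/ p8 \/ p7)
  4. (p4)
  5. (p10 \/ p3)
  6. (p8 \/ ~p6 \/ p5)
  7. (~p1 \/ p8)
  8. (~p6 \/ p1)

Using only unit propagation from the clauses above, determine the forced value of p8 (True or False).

Unit clause (p4) sets p4 = True.
(~p4 \/ p6) with p4 = True leaves only p6, so p6 = True.
In (p1 \/ ~p6), ~p6 is now false; p1 must hold, so p1 = True.
In (~p1 \/ p8), ~p1 is now false; p8 must hold, so p8 = True.

True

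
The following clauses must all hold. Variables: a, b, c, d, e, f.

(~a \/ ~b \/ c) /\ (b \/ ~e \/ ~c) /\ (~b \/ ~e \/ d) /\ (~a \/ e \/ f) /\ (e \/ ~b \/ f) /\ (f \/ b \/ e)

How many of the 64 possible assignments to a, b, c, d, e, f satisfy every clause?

28

Case analysis on b and e:
  b=T, e=T: f free; 3 ways for (a,c,d) × 2^1 = 6.
  b=T, e=F: d free; 3 ways for (a,c,f) × 2^1 = 6.
  b=F, e=T: forces c=F; a, d, f free → 2^3 = 8.
  b=F, e=F: forces f=T; a, c, d free → 2^3 = 8.
Total: 6 + 6 + 8 + 8 = 28.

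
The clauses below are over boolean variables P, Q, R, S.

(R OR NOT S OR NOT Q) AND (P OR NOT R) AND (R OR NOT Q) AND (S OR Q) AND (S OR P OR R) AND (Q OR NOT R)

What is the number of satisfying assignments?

Satisfying assignments:
  P=F Q=F R=F S=T
  P=T Q=F R=F S=T
  P=T Q=T R=T S=F
  P=T Q=T R=T S=T
Count: 4.

4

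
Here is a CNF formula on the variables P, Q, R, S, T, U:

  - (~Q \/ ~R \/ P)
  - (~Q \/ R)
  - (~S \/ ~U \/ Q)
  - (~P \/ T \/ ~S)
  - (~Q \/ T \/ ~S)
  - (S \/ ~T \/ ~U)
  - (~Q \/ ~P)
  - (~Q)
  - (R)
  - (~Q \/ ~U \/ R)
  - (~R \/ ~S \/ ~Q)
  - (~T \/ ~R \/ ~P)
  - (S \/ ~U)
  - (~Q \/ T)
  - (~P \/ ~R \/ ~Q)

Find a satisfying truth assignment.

Unit propagation: (~Q) forces Q = False.
Unit propagation: (R) forces R = True.
P occurs only negated in the remaining clauses — set P = False.
Pure literal: U appears only negated; assign U = False.
S, T are now unconstrained; take S = True, T = True.

P=F, Q=F, R=T, S=T, T=T, U=F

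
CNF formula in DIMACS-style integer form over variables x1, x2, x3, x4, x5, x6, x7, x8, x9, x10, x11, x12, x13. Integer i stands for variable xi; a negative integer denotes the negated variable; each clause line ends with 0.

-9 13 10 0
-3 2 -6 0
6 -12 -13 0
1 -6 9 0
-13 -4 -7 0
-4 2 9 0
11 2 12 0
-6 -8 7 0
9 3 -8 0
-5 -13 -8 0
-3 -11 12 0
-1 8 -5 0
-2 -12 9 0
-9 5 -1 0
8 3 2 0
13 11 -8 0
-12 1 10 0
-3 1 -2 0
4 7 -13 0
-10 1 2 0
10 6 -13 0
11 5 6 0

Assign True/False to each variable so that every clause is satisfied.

x1=False, x2=True, x3=False, x4=False, x5=True, x6=False, x7=True, x8=False, x9=False, x10=True, x11=False, x12=False, x13=False

Check each clause:
  1. {x13, x10, ¬x9} — x10 is true.
  2. {¬x3, x2, ¬x6} — ¬x6 is true.
  3. {¬x12, ¬x13, x6} — ¬x13 is true.
  4. {¬x6, x1, x9} — ¬x6 is true.
  5. {¬x7, ¬x4, ¬x13} — ¬x13 is true.
  6. {x2, ¬x4, x9} — x2 is true.
  7. {x2, x11, x12} — x2 is true.
  8. {x7, ¬x8, ¬x6} — ¬x8 is true.
  9. {x9, ¬x8, x3} — ¬x8 is true.
  10. {¬x5, ¬x13, ¬x8} — ¬x8 is true.
  11. {¬x3, ¬x11, x12} — ¬x3 is true.
  12. {x8, ¬x1, ¬x5} — ¬x1 is true.
  13. {¬x12, ¬x2, x9} — ¬x12 is true.
  14. {¬x9, x5, ¬x1} — x5 is true.
  15. {x2, x3, x8} — x2 is true.
  16. {x13, x11, ¬x8} — ¬x8 is true.
  17. {x1, x10, ¬x12} — x10 is true.
  18. {¬x3, ¬x2, x1} — ¬x3 is true.
  19. {x4, ¬x13, x7} — ¬x13 is true.
  20. {x1, x2, ¬x10} — x2 is true.
  21. {x10, ¬x13, x6} — x10 is true.
  22. {x5, x11, x6} — x5 is true.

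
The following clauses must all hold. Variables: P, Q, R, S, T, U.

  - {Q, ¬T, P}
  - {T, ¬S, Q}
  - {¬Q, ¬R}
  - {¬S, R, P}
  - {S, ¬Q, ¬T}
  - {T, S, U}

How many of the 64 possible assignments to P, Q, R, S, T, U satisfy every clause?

Case analysis on Q and S:
  Q=1, S=1: remaining (P,R,T,U) ∈ {(1,0,0,0); (1,0,0,1); (1,0,1,0); (1,0,1,1)} — 4.
  Q=1, S=0: remaining (P,R,T,U) ∈ {(0,0,0,1); (1,0,0,1)} — 2.
  Q=0, S=1: remaining (P,R,T,U) ∈ {(1,0,1,0); (1,0,1,1); (1,1,1,0); (1,1,1,1)} — 4.
  Q=0, S=0: R free; 4 ways for (P,T,U) × 2^1 = 8.
Total: 4 + 2 + 4 + 8 = 18.

18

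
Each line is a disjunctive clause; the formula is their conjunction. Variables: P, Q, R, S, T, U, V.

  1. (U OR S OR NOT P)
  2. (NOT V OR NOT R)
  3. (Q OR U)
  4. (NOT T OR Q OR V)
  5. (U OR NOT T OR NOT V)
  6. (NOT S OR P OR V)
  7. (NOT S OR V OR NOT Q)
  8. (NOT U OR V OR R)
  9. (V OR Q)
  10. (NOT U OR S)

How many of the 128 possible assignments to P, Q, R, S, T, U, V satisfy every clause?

Split on V, then U.
  V=T, U=T: forces R=F; S=T; P, Q, T free → 2^3 = 8.
  V=T, U=F: remaining (P,Q,R,S,T) ∈ {(F,T,F,F,F); (F,T,F,T,F); (T,T,F,T,F)} — 3.
  V=F, U=T: a clause becomes empty — 0.
  V=F, U=F: remaining (P,Q,R,S,T) ∈ {(F,T,F,F,F); (F,T,F,F,T); (F,T,T,F,F); (F,T,T,F,T)} — 4.
Total: 8 + 3 + 0 + 4 = 15.

15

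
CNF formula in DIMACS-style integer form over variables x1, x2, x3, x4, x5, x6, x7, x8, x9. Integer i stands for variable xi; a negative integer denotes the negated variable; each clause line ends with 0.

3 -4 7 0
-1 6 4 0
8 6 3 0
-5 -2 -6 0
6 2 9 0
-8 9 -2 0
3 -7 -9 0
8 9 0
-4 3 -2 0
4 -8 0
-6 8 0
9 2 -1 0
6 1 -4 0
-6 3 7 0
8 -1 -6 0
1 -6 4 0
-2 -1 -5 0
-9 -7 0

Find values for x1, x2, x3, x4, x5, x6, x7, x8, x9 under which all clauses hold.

x1=False, x2=False, x3=False, x4=True, x5=True, x6=True, x7=True, x8=True, x9=False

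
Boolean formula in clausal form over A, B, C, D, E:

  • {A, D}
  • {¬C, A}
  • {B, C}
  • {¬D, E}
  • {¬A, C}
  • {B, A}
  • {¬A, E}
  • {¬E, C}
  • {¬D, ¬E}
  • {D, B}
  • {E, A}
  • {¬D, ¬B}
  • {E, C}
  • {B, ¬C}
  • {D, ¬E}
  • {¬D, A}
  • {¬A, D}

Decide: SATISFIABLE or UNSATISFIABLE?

A = True:
  propagation gives C=True, E=True, D=False; an empty clause results — contradiction.
A = False:
  propagation gives D=True; an empty clause results — contradiction.
Every branch closes, so no satisfying assignment exists.

UNSATISFIABLE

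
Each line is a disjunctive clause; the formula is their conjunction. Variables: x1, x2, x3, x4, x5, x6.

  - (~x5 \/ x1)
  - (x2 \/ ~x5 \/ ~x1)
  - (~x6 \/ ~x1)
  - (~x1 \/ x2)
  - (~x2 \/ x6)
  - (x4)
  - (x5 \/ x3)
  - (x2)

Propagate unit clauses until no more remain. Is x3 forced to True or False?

Unit clause (x4) sets x4 = True.
Unit clause (x2) sets x2 = True.
From (~x2 \/ x6) and x2 = True: x6 = True.
(~x6 \/ ~x1) with x6 = True leaves only ~x1, so x1 = False.
From (~x5 \/ x1) and x1 = False: x5 = False.
(x5 \/ x3): since x5 = False, the clause reduces to (x3). x3 = True.

True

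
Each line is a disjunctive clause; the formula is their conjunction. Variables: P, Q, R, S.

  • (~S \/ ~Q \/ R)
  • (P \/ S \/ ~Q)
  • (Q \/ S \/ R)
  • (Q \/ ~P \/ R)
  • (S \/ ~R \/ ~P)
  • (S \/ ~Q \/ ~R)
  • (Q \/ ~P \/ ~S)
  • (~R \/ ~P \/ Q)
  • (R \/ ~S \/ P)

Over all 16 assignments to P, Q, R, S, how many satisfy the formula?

5

Satisfying assignments:
  P=F Q=F R=T S=F
  P=F Q=F R=T S=T
  P=F Q=T R=T S=T
  P=T Q=T R=F S=F
  P=T Q=T R=T S=T
Count: 5.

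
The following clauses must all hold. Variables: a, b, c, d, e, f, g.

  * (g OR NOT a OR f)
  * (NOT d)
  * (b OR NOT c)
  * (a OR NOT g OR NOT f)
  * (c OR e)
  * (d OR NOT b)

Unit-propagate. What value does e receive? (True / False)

True

(NOT d) stands alone — d = False.
(d OR NOT b): since d = False, the clause reduces to (NOT b). b = False.
In (NOT c OR b), b is now false; NOT c must hold, so c = False.
In (c OR e), c is now false; e must hold, so e = True.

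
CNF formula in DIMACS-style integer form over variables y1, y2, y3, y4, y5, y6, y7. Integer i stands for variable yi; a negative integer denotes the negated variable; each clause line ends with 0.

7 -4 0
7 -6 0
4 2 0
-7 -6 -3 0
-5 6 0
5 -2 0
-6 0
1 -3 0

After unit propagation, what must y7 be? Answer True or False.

(~y6) stands alone — y6 = False.
From (y6 | ~y5) and y6 = False: y5 = False.
(y5 | ~y2) with y5 = False leaves only ~y2, so y2 = False.
In (y4 | y2), y2 is now false; y4 must hold, so y4 = True.
(~y4 | y7): since y4 = True, the clause reduces to (y7). y7 = True.

True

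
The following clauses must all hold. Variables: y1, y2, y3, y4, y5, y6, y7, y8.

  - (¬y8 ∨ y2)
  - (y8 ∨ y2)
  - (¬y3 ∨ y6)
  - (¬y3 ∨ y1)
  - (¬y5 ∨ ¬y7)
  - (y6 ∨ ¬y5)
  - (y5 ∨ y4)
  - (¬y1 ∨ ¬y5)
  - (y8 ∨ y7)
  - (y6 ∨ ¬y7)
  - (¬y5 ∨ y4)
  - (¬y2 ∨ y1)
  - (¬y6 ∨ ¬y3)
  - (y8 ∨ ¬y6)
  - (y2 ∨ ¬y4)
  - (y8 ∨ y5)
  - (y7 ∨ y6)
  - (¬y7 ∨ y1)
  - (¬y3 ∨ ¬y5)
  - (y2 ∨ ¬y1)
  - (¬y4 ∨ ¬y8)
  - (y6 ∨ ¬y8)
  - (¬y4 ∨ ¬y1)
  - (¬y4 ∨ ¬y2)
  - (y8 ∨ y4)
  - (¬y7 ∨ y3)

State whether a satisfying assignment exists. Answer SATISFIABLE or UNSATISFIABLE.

y8 = True:
  propagation gives y2=True, y1=True, y5=False, y4=True; an empty clause results — contradiction.
y8 = False:
  propagation gives y2=True, y7=True, y5=False; an empty clause results — contradiction.
Every branch closes, so no satisfying assignment exists.

UNSATISFIABLE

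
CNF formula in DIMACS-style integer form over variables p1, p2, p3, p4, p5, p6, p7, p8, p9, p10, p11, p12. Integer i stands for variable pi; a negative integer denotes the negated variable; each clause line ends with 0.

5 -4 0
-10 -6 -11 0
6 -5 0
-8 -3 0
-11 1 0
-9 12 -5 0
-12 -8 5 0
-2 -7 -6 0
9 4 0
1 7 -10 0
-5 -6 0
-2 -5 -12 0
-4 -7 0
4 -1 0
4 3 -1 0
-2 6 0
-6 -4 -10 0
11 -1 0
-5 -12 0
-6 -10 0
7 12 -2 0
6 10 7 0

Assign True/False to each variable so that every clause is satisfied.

p1=F, p2=F, p3=F, p4=F, p5=F, p6=F, p7=T, p8=F, p9=T, p10=F, p11=F, p12=T

Pure literal: p2 appears only negated; assign p2 = False.
Pure literal: p8 appears only negated; assign p8 = False.
Branch on p1: take p1 = False.
  then p11 is forced to False.
For the remaining variables, p3 = False, p4 = False, p5 = False, p6 = False, p7 = True, p9 = True, p10 = False, p12 = True works.
Check each clause:
  1. (p5 ∨ ¬p4) — ¬p4 is true.
  2. (¬p11 ∨ ¬p10 ∨ ¬p6) — ¬p6 is true.
  3. (¬p5 ∨ p6) — ¬p5 is true.
  4. (¬p3 ∨ ¬p8) — ¬p8 is true.
  5. (¬p11 ∨ p1) — ¬p11 is true.
  6. (¬p5 ∨ p12 ∨ ¬p9) — ¬p5 is true.
  7. (p5 ∨ ¬p8 ∨ ¬p12) — ¬p8 is true.
  8. (¬p6 ∨ ¬p2 ∨ ¬p7) — ¬p6 is true.
  9. (p4 ∨ p9) — p9 is true.
  10. (¬p10 ∨ p1 ∨ p7) — ¬p10 is true.
  11. (¬p5 ∨ ¬p6) — ¬p6 is true.
  12. (¬p12 ∨ ¬p5 ∨ ¬p2) — ¬p5 is true.
  13. (¬p7 ∨ ¬p4) — ¬p4 is true.
  14. (p4 ∨ ¬p1) — ¬p1 is true.
  15. (p3 ∨ p4 ∨ ¬p1) — ¬p1 is true.
  16. (¬p2 ∨ p6) — ¬p2 is true.
  17. (¬p6 ∨ ¬p10 ∨ ¬p4) — ¬p6 is true.
  18. (¬p1 ∨ p11) — ¬p1 is true.
  19. (¬p12 ∨ ¬p5) — ¬p5 is true.
  20. (¬p6 ∨ ¬p10) — ¬p6 is true.
  21. (p7 ∨ ¬p2 ∨ p12) — p12 is true.
  22. (p10 ∨ p7 ∨ p6) — p7 is true.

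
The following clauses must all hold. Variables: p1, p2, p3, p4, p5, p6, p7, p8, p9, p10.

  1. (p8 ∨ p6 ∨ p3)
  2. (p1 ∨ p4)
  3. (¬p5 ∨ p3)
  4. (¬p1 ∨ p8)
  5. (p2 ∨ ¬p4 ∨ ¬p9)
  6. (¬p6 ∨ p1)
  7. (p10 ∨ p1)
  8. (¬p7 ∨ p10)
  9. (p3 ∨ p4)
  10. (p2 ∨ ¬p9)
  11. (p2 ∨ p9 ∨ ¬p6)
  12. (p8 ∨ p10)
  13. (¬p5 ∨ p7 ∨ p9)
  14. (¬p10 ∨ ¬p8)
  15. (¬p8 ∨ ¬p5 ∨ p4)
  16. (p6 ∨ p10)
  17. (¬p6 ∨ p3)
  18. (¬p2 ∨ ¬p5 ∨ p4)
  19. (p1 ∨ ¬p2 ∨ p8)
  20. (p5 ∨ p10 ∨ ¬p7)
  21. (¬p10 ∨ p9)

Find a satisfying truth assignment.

p3 occurs only positively in the remaining clauses — set p3 = True.
Set p1 = True and propagate.
  then p8 is forced to True.
  then p10 is forced to False.
  then p7 is forced to False.
  then p6 is forced to True.
Branch on p2: take p2 = True.
For the remaining variables, p4 = False, p5 = False, p9 = True works.

p1=T, p2=T, p3=T, p4=F, p5=F, p6=T, p7=F, p8=T, p9=T, p10=F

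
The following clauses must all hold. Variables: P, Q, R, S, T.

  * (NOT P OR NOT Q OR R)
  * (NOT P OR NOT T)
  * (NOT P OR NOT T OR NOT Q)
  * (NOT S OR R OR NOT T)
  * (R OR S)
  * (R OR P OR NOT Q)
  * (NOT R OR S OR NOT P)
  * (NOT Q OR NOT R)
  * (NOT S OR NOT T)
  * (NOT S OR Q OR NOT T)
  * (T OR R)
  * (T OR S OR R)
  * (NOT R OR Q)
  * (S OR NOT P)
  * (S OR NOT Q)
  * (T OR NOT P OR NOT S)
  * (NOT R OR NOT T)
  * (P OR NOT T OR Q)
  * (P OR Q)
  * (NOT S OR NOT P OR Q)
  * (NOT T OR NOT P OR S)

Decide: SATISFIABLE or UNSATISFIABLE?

UNSATISFIABLE

P = True:
  propagation gives T=False, R=True, S=True; an empty clause results — contradiction.
P = False:
  propagation gives Q=True, R=True; an empty clause results — contradiction.
Every branch closes, so no satisfying assignment exists.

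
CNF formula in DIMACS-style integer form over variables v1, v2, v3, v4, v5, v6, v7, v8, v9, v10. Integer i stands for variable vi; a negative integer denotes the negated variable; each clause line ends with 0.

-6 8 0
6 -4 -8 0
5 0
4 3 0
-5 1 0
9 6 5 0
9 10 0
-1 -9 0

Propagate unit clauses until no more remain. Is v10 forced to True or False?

True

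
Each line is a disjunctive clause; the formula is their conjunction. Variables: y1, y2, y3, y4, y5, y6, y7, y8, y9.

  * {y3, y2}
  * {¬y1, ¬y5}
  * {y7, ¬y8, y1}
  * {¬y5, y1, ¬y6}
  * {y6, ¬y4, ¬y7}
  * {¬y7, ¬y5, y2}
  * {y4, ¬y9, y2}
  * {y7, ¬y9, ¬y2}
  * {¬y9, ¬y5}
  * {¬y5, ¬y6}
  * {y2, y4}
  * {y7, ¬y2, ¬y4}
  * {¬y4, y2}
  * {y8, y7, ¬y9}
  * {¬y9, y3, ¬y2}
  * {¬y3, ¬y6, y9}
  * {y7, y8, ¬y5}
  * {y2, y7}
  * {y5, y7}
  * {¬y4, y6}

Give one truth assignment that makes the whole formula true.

Try y1 = True.
  then y5 is forced to False.
  then y7 is forced to True.
The remaining clauses are satisfied by y2 = True, y3 = True, y4 = False, y6 = False, y8 = True, y9 = True.

y1=True, y2=True, y3=True, y4=False, y5=False, y6=False, y7=True, y8=True, y9=True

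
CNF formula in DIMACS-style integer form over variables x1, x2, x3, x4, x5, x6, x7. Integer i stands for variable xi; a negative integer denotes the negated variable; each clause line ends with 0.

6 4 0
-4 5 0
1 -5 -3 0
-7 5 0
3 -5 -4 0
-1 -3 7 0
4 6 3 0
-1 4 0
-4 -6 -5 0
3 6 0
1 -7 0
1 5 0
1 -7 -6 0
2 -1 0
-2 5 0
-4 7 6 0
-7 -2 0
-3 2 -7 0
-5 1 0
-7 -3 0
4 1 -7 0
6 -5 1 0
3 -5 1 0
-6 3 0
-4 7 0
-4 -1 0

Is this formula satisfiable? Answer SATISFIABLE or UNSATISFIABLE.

x1 = True:
  propagation gives x4=True; an empty clause results — contradiction.
x1 = False:
  propagation gives x7=False, x5=True; an empty clause results — contradiction.
Every branch closes, so no satisfying assignment exists.

UNSATISFIABLE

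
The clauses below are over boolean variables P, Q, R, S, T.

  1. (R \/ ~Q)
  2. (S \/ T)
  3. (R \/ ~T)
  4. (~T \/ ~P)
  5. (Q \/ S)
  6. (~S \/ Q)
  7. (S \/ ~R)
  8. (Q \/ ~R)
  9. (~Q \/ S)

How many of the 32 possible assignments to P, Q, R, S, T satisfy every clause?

3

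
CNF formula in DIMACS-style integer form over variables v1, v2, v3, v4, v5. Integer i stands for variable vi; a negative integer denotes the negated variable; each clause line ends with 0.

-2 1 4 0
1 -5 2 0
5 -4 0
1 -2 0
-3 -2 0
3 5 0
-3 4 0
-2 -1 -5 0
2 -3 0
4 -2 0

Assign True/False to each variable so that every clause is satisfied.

v1=T, v2=F, v3=F, v4=F, v5=T

Check each clause:
  1. (v4 ∨ ¬v2 ∨ v1) — v1 is true.
  2. (¬v5 ∨ v2 ∨ v1) — v1 is true.
  3. (v5 ∨ ¬v4) — ¬v4 is true.
  4. (v1 ∨ ¬v2) — v1 is true.
  5. (¬v2 ∨ ¬v3) — ¬v3 is true.
  6. (v5 ∨ v3) — v5 is true.
  7. (v4 ∨ ¬v3) — ¬v3 is true.
  8. (¬v2 ∨ ¬v5 ∨ ¬v1) — ¬v2 is true.
  9. (v2 ∨ ¬v3) — ¬v3 is true.
  10. (¬v2 ∨ v4) — ¬v2 is true.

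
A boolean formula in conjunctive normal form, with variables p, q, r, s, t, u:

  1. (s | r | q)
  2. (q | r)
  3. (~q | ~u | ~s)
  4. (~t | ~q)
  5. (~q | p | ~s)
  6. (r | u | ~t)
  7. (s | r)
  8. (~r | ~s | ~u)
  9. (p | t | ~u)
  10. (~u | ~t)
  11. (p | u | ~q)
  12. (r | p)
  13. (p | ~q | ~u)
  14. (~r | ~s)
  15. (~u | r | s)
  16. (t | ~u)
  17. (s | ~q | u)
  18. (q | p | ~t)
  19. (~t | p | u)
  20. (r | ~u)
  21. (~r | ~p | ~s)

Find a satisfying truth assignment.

Set p = False and propagate.
  then r is forced to True.
  then s is forced to False.
Try q = False.
  then t is forced to False.
  then u is forced to False.
Check each clause:
  1. (r | s | q) — r is true.
  2. (q | r) — r is true.
  3. (~s | ~q | ~u) — ~u is true.
  4. (~q | ~t) — ~t is true.
  5. (~s | p | ~q) — ~s is true.
  6. (~t | u | r) — r is true.
  7. (r | s) — r is true.
  8. (~s | ~r | ~u) — ~u is true.
  9. (t | p | ~u) — ~u is true.
  10. (~t | ~u) — ~u is true.
  11. (p | ~q | u) — ~q is true.
  12. (r | p) — r is true.
  13. (p | ~q | ~u) — ~u is true.
  14. (~r | ~s) — ~s is true.
  15. (r | ~u | s) — ~u is true.
  16. (t | ~u) — ~u is true.
  17. (~q | u | s) — ~q is true.
  18. (q | ~t | p) — ~t is true.
  19. (~t | p | u) — ~t is true.
  20. (~u | r) — ~u is true.
  21. (~s | ~p | ~r) — ~s is true.

p=F, q=F, r=T, s=F, t=F, u=F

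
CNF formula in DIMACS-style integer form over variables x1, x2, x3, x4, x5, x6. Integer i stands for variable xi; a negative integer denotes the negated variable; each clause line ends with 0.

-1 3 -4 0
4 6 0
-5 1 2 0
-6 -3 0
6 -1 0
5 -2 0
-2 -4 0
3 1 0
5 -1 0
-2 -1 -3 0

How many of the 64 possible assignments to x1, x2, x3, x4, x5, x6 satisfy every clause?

3

The models are:
  x1=0 x2=0 x3=1 x4=1 x5=0 x6=0
  x1=1 x2=0 x3=0 x4=0 x5=1 x6=1
  x1=1 x2=1 x3=0 x4=0 x5=1 x6=1
Count: 3.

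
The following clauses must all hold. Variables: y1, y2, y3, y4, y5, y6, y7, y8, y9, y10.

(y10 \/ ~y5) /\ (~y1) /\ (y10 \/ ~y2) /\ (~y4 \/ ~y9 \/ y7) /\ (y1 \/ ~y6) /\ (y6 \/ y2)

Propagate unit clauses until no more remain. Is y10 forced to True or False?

True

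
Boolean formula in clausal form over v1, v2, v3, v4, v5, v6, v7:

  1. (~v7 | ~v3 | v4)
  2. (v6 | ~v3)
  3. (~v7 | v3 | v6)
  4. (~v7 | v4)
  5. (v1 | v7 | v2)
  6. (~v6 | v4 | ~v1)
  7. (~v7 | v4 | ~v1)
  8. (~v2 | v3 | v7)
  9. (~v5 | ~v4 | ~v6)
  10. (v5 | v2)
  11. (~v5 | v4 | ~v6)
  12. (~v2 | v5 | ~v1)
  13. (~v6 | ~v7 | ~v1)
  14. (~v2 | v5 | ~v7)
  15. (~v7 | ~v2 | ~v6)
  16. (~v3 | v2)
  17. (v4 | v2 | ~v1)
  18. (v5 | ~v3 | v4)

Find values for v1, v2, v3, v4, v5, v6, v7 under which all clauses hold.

v1 = T  v2 = F  v3 = F  v4 = T  v5 = T  v6 = F  v7 = F

Check each clause:
  1. (~v3 | ~v7 | v4) — ~v7 is true.
  2. (v6 | ~v3) — ~v3 is true.
  3. (v3 | v6 | ~v7) — ~v7 is true.
  4. (~v7 | v4) — ~v7 is true.
  5. (v1 | v2 | v7) — v1 is true.
  6. (~v1 | ~v6 | v4) — ~v6 is true.
  7. (v4 | ~v7 | ~v1) — ~v7 is true.
  8. (~v2 | v7 | v3) — ~v2 is true.
  9. (~v4 | ~v5 | ~v6) — ~v6 is true.
  10. (v2 | v5) — v5 is true.
  11. (~v5 | v4 | ~v6) — ~v6 is true.
  12. (~v1 | ~v2 | v5) — v5 is true.
  13. (~v6 | ~v1 | ~v7) — ~v7 is true.
  14. (~v7 | ~v2 | v5) — ~v7 is true.
  15. (~v2 | ~v7 | ~v6) — ~v7 is true.
  16. (~v3 | v2) — ~v3 is true.
  17. (v2 | ~v1 | v4) — v4 is true.
  18. (v5 | v4 | ~v3) — v5 is true.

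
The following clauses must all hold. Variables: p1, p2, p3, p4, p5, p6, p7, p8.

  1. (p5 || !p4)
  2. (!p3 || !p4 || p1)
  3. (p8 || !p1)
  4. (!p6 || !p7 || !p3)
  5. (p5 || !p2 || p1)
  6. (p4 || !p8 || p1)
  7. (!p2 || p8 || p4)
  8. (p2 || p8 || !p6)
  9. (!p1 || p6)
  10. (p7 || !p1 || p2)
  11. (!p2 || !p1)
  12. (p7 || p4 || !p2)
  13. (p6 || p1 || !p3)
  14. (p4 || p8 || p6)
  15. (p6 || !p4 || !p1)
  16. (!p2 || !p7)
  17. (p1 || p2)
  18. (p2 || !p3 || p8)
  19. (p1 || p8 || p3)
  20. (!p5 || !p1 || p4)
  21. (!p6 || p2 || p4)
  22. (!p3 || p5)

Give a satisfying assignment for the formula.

p1 = False, p2 = True, p3 = False, p4 = True, p5 = True, p6 = False, p7 = False, p8 = True

Check each clause:
  1. (p5 || !p4) — p5 is true.
  2. (!p3 || p1 || !p4) — !p3 is true.
  3. (p8 || !p1) — p8 is true.
  4. (!p3 || !p7 || !p6) — !p7 is true.
  5. (p5 || p1 || !p2) — p5 is true.
  6. (p1 || p4 || !p8) — p4 is true.
  7. (p8 || !p2 || p4) — p8 is true.
  8. (p8 || p2 || !p6) — p8 is true.
  9. (!p1 || p6) — !p1 is true.
  10. (!p1 || p7 || p2) — p2 is true.
  11. (!p2 || !p1) — !p1 is true.
  12. (p4 || p7 || !p2) — p4 is true.
  13. (!p3 || p6 || p1) — !p3 is true.
  14. (p4 || p8 || p6) — p8 is true.
  15. (p6 || !p4 || !p1) — !p1 is true.
  16. (!p2 || !p7) — !p7 is true.
  17. (p1 || p2) — p2 is true.
  18. (p8 || !p3 || p2) — p8 is true.
  19. (p3 || p8 || p1) — p8 is true.
  20. (!p5 || !p1 || p4) — p4 is true.
  21. (p4 || p2 || !p6) — p2 is true.
  22. (p5 || !p3) — p5 is true.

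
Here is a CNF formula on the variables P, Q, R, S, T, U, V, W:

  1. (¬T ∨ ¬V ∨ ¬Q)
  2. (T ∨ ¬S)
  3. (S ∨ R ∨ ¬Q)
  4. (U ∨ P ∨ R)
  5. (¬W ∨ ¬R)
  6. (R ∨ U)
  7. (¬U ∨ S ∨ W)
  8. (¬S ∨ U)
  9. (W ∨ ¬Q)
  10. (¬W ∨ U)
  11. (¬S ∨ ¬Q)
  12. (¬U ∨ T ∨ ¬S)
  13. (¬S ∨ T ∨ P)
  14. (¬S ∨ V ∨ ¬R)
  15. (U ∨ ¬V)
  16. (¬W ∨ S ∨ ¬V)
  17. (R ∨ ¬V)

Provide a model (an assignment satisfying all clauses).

P=False  Q=False  R=True  S=False  T=False  U=False  V=False  W=False

Q occurs only negated in the remaining clauses — set Q = False.
Try P = False.
Branch on R: take R = True.
  then W is forced to False.
For the remaining variables, S = False, T = False, U = False, V = False works.
Every clause has at least one true literal under this assignment.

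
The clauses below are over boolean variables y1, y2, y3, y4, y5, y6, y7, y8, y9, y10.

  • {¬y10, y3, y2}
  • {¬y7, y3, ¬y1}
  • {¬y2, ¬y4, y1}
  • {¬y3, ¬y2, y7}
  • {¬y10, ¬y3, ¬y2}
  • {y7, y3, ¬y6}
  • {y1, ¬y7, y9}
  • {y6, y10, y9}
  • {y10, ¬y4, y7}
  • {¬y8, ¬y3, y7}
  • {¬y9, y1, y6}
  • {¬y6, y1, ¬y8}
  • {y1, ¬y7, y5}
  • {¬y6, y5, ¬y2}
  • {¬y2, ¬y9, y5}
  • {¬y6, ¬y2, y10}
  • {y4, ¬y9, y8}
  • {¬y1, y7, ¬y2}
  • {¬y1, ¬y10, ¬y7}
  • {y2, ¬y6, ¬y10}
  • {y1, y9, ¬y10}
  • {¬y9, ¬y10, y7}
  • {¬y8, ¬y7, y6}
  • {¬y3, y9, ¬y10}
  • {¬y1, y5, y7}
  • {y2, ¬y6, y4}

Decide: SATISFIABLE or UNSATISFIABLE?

SATISFIABLE

y5 occurs only positively in the remaining clauses — set y5 = True.
Try y1 = True.
Try y2 = True.
  then y7 is forced to True.
  then y3 is forced to True.
  then y10 is forced to False.
  then y6 is forced to False.
  then y9 is forced to True.
  then y8 is forced to False.
  then y4 is forced to True.
Every clause has at least one true literal under this assignment.
So y1=True, y2=True, y3=True, y4=True, y5=True, y6=False, y7=True, y8=False, y9=True, y10=False is a satisfying assignment.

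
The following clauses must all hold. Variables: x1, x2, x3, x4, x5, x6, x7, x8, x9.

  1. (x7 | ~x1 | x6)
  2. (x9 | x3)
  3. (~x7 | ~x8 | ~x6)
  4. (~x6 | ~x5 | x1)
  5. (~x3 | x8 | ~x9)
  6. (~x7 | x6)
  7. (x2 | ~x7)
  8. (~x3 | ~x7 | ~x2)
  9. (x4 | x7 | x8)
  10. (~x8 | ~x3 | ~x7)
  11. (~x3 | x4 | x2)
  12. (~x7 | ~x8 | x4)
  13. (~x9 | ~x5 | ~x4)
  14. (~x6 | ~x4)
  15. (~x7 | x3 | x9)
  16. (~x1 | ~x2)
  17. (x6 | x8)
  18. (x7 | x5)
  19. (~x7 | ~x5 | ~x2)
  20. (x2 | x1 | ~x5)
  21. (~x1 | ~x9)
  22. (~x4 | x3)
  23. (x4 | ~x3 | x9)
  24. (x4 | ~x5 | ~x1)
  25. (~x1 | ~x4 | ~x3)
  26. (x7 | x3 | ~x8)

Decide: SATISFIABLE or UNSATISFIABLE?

SATISFIABLE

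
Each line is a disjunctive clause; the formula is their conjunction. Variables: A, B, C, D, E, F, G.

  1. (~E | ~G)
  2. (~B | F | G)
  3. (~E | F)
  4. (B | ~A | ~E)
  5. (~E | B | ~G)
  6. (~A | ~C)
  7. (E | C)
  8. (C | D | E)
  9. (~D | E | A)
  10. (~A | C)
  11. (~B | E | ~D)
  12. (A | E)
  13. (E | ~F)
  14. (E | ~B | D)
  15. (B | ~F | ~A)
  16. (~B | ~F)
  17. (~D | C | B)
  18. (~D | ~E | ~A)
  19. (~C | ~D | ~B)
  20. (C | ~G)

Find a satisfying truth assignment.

Set A = False and propagate.
  then E is forced to True.
  then G is forced to False.
  then F is forced to True.
  then B is forced to False.
Set C = False and propagate.
  then D is forced to False.

A=0  B=0  C=0  D=0  E=1  F=1  G=0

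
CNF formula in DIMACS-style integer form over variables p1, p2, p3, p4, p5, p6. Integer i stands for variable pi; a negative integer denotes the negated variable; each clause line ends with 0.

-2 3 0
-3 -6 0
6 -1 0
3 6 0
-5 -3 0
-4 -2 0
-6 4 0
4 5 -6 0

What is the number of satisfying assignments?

The models are:
  p1=0 p2=0 p3=0 p4=1 p5=0 p6=1
  p1=0 p2=0 p3=0 p4=1 p5=1 p6=1
  p1=0 p2=0 p3=1 p4=0 p5=0 p6=0
  p1=0 p2=0 p3=1 p4=1 p5=0 p6=0
  p1=0 p2=1 p3=1 p4=0 p5=0 p6=0
  p1=1 p2=0 p3=0 p4=1 p5=0 p6=1
  p1=1 p2=0 p3=0 p4=1 p5=1 p6=1
That's 7 in total.

7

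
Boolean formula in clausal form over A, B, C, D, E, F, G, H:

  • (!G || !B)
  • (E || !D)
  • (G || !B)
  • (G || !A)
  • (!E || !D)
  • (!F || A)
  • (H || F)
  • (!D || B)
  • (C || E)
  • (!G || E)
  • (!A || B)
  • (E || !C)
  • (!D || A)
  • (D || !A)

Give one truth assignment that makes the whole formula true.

A = False, B = False, C = True, D = False, E = True, F = False, G = False, H = True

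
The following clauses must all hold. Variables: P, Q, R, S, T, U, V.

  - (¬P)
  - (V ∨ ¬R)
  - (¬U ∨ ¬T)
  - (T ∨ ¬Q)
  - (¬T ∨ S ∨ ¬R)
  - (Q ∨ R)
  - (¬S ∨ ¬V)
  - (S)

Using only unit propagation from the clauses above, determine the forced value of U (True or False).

(¬P) is a unit clause: P = False.
Unit clause (S) sets S = True.
From (¬S ∨ ¬V) and S = True: V = False.
In (¬R ∨ V), V is now false; ¬R must hold, so R = False.
(R ∨ Q) with R = False leaves only Q, so Q = True.
From (¬Q ∨ T) and Q = True: T = True.
(¬T ∨ ¬U): since T = True, the clause reduces to (¬U). U = False.

False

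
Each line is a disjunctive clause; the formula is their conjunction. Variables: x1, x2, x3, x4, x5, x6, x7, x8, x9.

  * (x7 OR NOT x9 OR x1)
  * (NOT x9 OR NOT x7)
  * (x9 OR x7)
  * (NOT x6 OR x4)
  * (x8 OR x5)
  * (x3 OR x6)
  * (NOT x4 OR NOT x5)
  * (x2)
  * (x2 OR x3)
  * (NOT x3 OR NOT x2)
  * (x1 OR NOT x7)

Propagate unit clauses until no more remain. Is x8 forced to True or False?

Unit clause (x2) sets x2 = True.
(NOT x3 OR NOT x2) with x2 = True leaves only NOT x3, so x3 = False.
In (x3 OR x6), x3 is now false; x6 must hold, so x6 = True.
(x4 OR NOT x6) with x6 = True leaves only x4, so x4 = True.
(NOT x4 OR NOT x5) with x4 = True leaves only NOT x5, so x5 = False.
(x8 OR x5): since x5 = False, the clause reduces to (x8). x8 = True.

True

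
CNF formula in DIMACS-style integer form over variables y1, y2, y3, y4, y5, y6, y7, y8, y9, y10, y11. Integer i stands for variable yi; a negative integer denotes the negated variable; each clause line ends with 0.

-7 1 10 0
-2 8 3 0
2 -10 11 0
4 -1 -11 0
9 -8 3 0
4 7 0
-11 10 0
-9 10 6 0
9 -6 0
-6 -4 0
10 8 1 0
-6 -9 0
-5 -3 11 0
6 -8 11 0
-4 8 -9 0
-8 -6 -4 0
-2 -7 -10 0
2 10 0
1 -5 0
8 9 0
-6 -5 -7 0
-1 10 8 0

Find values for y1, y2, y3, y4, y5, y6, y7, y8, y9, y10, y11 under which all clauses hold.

y1=False  y2=True  y3=True  y4=True  y5=False  y6=False  y7=False  y8=True  y9=False  y10=True  y11=True

Check each clause:
  1. (y1 OR NOT y7 OR y10) — NOT y7 is true.
  2. (NOT y2 OR y3 OR y8) — y8 is true.
  3. (NOT y10 OR y11 OR y2) — y2 is true.
  4. (y4 OR NOT y11 OR NOT y1) — y4 is true.
  5. (NOT y8 OR y3 OR y9) — y3 is true.
  6. (y7 OR y4) — y4 is true.
  7. (y10 OR NOT y11) — y10 is true.
  8. (NOT y9 OR y10 OR y6) — y10 is true.
  9. (y9 OR NOT y6) — NOT y6 is true.
  10. (NOT y6 OR NOT y4) — NOT y6 is true.
  11. (y10 OR y1 OR y8) — y8 is true.
  12. (NOT y6 OR NOT y9) — NOT y6 is true.
  13. (y11 OR NOT y5 OR NOT y3) — y11 is true.
  14. (NOT y8 OR y11 OR y6) — y11 is true.
  15. (NOT y9 OR y8 OR NOT y4) — y8 is true.
  16. (NOT y6 OR NOT y4 OR NOT y8) — NOT y6 is true.
  17. (NOT y10 OR NOT y2 OR NOT y7) — NOT y7 is true.
  18. (y2 OR y10) — y10 is true.
  19. (NOT y5 OR y1) — NOT y5 is true.
  20. (y8 OR y9) — y8 is true.
  21. (NOT y7 OR NOT y5 OR NOT y6) — NOT y7 is true.
  22. (y8 OR y10 OR NOT y1) — y8 is true.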